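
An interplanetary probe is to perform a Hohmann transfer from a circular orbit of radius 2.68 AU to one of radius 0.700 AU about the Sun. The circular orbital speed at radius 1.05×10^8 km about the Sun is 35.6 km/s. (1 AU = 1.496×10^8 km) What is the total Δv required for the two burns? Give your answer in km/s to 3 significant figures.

From the circular-orbit relation v² = μ/r at r = 1.05×10^8 km: μ = v²r = (35.6)² × 1.05×10^8 = 1.33073×10^11 km³/s².
In km: r₁ = 2.68 × 1.496×10^8 = 4.00928×10^8 km; r₂ = 0.700 × 1.496×10^8 = 1.0472×10^8 km.
The Hohmann ellipse has a_t = (r₁ + r₂)/2 = 2.52824×10^8 km.
Circular speed at r₁: v₁ = √(μ/r₁) = √(1.33073×10^11/4.00928×10^8) = 18.218 km/s.
On the transfer ellipse at r₁, vis-viva equation gives v_a = √[μ(2/r₁ − 1/a_t)] = 11.725 km/s.
First burn Δv₁ = |v_a − v₁| = 6.493 km/s.
Circular speed at r₂: v₂ = √(μ/r₂) = 35.6476 km/s.
Transfer-orbit speed at r₂: v_p = √[μ(2/r₂ − 1/a_t)] = 44.8904 km/s.
Second burn Δv₂ = |v₂ − v_p| = 9.243 km/s.
Total Δv = Δv₁ + Δv₂ = 15.74 km/s.

Δv = 15.7 km/s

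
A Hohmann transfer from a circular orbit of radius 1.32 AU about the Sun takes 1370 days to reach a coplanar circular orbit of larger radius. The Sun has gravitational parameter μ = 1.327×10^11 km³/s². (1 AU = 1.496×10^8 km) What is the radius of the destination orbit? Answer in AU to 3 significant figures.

In km: r₁ = 1.32 × 1.496×10^8 = 1.97472×10^8 km.
Transfer time t = 1370 days = 1.18368×10^8 s, and t = π√(a_t³/μ).
So a_t = (μ t²/π²)^(1/3) = (1.327×10^11 × (1.18368×10^8)² / π²)^(1/3) = 5.7325×10^8 km.
Since a_t = (r₁ + r₂)/2, r₂ = 2a_t − r₁ = 2×5.7325×10^8 − 1.97472×10^8 = 9.49028×10^8 km.
In AU: r₂ = 9.49028×10^8 / 1.496×10^8 = 6.34 AU.

r₂ = 6.34 AU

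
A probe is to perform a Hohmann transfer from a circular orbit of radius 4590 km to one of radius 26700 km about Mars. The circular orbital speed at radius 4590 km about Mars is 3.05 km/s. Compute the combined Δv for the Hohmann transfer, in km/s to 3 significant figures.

Δv = 1.51 km/s

From the circular-orbit relation v² = μ/r at r = 4590 km: μ = v²r = (3.05)² × 4590 = 42698.5 km³/s².
Semi-major axis of the transfer orbit: a_t = (4590 + 26700)/2 = 15645 km.
At r₁ the circular-orbit speed is v₁ = √(μ/r₁) = 3.0500 km/s.
On the transfer ellipse at r₁, v² = μ(2/r − 1/a) gives v_p = √[μ(2/r₁ − 1/a_t)] = 3.9844 km/s.
First burn Δv₁ = |v_p − v₁| = 0.9344 km/s.
Circular speed at r₂: v₂ = √(μ/r₂) = 1.2646 km/s.
Transfer-orbit speed at r₂: v_a = √[μ(2/r₂ − 1/a_t)] = 0.68497 km/s.
Second burn Δv₂ = |v₂ − v_a| = 0.5796 km/s.
Total Δv = Δv₁ + Δv₂ = 1.514 km/s.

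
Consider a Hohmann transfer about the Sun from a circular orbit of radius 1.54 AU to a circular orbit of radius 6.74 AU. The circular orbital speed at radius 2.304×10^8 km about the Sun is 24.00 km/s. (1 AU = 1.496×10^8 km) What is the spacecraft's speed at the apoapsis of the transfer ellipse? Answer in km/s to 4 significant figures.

From the circular-orbit relation v² = μ/r at r = 2.304×10^8 km: μ = v²r = (24.00)² × 2.304×10^8 = 1.32710×10^11 km³/s².
In km: r₁ = 1.54 × 1.496×10^8 = 2.30384×10^8 km; r₂ = 6.74 × 1.496×10^8 = 1.008304×10^9 km.
Transfer-ellipse semi-major axis a_t = (r₁ + r₂)/2 = (2.30384×10^8 + 1.008304×10^9)/2 = 6.19344×10^8 km.
At apoapsis, r = 1.008304×10^9 km.
From the vis-viva equation, v = √[μ(2/r − 1/a_t)] = 6.997 km/s.

v = 6.997 km/s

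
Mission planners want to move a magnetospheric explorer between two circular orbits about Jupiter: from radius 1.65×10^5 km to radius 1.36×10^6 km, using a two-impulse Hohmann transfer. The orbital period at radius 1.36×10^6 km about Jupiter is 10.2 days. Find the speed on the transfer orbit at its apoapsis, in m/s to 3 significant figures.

v = 4510 m/s

From Kepler's third law T² = 4π²r³/μ at r = 1.36×10^6 km, T = 10.2 days = 10.2 × 86400 s = 8.8128×10^5 s: μ = 4π²r³/T² = 1.27864×10^8 km³/s².
The Hohmann ellipse has a_t = (r₁ + r₂)/2 = 7.625×10^5 km.
At apoapsis, r = 1.360×10^6 km.
From the vis-viva equation, v = √[μ(2/r − 1/a_t)] = 4.511 km/s.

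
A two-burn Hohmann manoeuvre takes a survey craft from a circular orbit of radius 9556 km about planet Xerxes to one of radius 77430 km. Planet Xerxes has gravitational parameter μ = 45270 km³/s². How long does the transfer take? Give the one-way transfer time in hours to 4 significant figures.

Transfer-ellipse semi-major axis a_t = (r₁ + r₂)/2 = (9556 + 77430)/2 = 43493 km.
By Kepler's third law the transfer-orbit period is T = 2π√(a_t³/μ), so t = T/2 = 1.3393×10^5 s.
Converting: 1.3393×10^5 s ÷ 3600 s/hour = 37.20 hours.

t = 37.20 hours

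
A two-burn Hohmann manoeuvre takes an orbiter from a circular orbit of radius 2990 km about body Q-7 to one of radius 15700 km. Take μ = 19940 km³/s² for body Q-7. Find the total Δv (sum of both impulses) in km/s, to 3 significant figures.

Transfer-ellipse semi-major axis a_t = (r₁ + r₂)/2 = (2990 + 15700)/2 = 9345 km.
At r₁ the circular-orbit speed is v₁ = √(μ/r₁) = 2.5824 km/s.
Transfer-orbit speed at r₁ (v² = μ(2/r − 1/a)): v_p = √[μ(2/r₁ − 1/a_t)] = 3.3472 km/s.
First burn Δv₁ = |v_p − v₁| = 0.7648 km/s.
At r₂, v₂ = √(μ/r₂) = 1.127 km/s.
Transfer-orbit speed at r₂: v_a = √[μ(2/r₂ − 1/a_t)] = 0.6375 km/s.
Second burn Δv₂ = |v₂ − v_a| = 0.4895 km/s.
Total Δv = Δv₁ + Δv₂ = 1.254 km/s.

Δv = 1.25 km/s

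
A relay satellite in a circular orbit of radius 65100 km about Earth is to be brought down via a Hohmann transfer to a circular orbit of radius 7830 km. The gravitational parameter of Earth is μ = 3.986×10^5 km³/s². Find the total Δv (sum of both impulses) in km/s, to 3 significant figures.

Δv = 3.73 km/s

The Hohmann ellipse has a_t = (r₁ + r₂)/2 = 36465 km.
Circular speed at r₁: v₁ = √(μ/r₁) = √(3.986×10^5/65100) = 2.4744 km/s.
On the transfer ellipse at r₁, v² = μ(2/r − 1/a) gives v_a = √[μ(2/r₁ − 1/a_t)] = 1.1466 km/s.
First burn Δv₁ = |v_a − v₁| = 1.328 km/s.
At r₂, v₂ = √(μ/r₂) = 7.135 km/s.
Transfer-orbit speed at r₂: v_p = √[μ(2/r₂ − 1/a_t)] = 9.533 km/s.
Second burn Δv₂ = |v₂ − v_p| = 2.398 km/s.
Total Δv = Δv₁ + Δv₂ = 3.726 km/s.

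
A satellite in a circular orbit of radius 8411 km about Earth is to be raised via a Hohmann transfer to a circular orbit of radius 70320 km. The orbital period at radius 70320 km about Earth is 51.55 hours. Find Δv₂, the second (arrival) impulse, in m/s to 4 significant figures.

From Kepler's third law T² = 4π²r³/μ at r = 70320 km, T = 51.55 hours = 51.55 × 3600 s = 1.8558×10^5 s: μ = 4π²r³/T² = 3.98597×10^5 km³/s².
Transfer-ellipse semi-major axis a_t = (r₁ + r₂)/2 = (8411 + 70320)/2 = 39365.5 km.
Circular speed at r = 70320 km: v_c = √(μ/r) = 2.381 km/s.
Transfer-orbit speed at the same r (vis-viva, a = a_t): v_t = √[μ(2/r − 1/a_t)] = 1.101 km/s.
Δv₂ = |v_t − v_c| = |1.101 − 2.381| = 1.280 km/s.

Δv₂ = 1280 m/s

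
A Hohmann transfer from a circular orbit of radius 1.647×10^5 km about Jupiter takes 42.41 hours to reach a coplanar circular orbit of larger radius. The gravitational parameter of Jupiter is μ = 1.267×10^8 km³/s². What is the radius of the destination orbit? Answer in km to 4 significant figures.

Transfer time t = 42.41 hours = 1.52676×10^5 s, and t = π√(a_t³/μ).
So a_t = (μ t²/π²)^(1/3) = (1.267×10^8 × (1.52676×10^5)² / π²)^(1/3) = 6.6887×10^5 km.
Since a_t = (r₁ + r₂)/2, r₂ = 2a_t − r₁ = 2×6.6887×10^5 − 1.647×10^5 = 1.17304×10^6 km.

r₂ = 1.173×10^6 km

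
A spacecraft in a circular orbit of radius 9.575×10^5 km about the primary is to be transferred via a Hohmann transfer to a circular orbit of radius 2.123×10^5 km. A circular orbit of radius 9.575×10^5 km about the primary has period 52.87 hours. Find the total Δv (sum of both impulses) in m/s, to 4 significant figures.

From Kepler's third law T² = 4π²r³/μ at r = 9.575×10^5 km, T = 52.87 hours = 52.87 × 3600 s = 1.90332×10^5 s: μ = 4π²r³/T² = 9.56649×10^8 km³/s².
The Hohmann ellipse has a_t = (r₁ + r₂)/2 = 5.849×10^5 km.
Circular speed at r₁: v₁ = √(μ/r₁) = √(9.56649×10^8/9.575×10^5) = 31.61 km/s.
On the transfer ellipse at r₁, vis-viva gives v_a = √[μ(2/r₁ − 1/a_t)] = 19.04 km/s.
First burn Δv₁ = |v_a − v₁| = 12.57 km/s.
Circular speed at r₂: v₂ = √(μ/r₂) = 67.13 km/s.
Transfer-orbit speed at r₂: v_p = √[μ(2/r₂ − 1/a_t)] = 85.89 km/s.
Second burn Δv₂ = |v₂ − v_p| = 18.76 km/s.
Total Δv = Δv₁ + Δv₂ = 31.33 km/s.

Δv = 31330 m/s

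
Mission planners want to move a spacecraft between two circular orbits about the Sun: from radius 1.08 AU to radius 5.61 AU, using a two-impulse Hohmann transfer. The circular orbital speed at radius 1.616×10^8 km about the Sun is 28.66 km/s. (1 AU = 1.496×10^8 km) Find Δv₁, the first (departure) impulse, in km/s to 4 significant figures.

Δv₁ = 8.457 km/s

From the circular-orbit relation v² = μ/r at r = 1.616×10^8 km: μ = v²r = (28.66)² × 1.616×10^8 = 1.32738×10^11 km³/s².
In km: r₁ = 1.08 × 1.496×10^8 = 1.61568×10^8 km; r₂ = 5.61 × 1.496×10^8 = 8.39256×10^8 km.
Semi-major axis of the transfer orbit: a_t = (1.61568×10^8 + 8.39256×10^8)/2 = 5.00412×10^8 km.
On the circular orbit at r = 1.61568×10^8 km, v_c = √(μ/r) = 28.663 km/s.
Vis-viva on the transfer ellipse at r = 1.61568×10^8 km gives v_t = √[μ(2/r − 1/a_t)] = 37.120 km/s.
Δv₁ = |v_t − v_c| = |37.120 − 28.663| = 8.457 km/s.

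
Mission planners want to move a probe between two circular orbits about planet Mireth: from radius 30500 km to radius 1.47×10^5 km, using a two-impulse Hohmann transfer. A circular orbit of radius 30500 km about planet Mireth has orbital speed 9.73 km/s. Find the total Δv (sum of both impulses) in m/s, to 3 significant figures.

Δv = 4630 m/s

From the circular-orbit relation v² = μ/r at r = 30500 km: μ = v²r = (9.73)² × 30500 = 2.88752×10^6 km³/s².
The Hohmann ellipse has a_t = (r₁ + r₂)/2 = 88750 km.
At r₁ the circular-orbit speed is v₁ = √(μ/r₁) = 9.7300 km/s.
On the transfer ellipse at r₁, vis-viva gives v_p = √[μ(2/r₁ − 1/a_t)] = 12.522 km/s.
First burn Δv₁ = |v_p − v₁| = 2.792 km/s.
At r₂, v₂ = √(μ/r₂) = 4.432 km/s.
Transfer-orbit speed at r₂: v_a = √[μ(2/r₂ − 1/a_t)] = 2.598 km/s.
Second burn Δv₂ = |v₂ − v_a| = 1.834 km/s.
Δv = Δv₁ + Δv₂ = 2.792 + 1.834 = 4.626 km/s.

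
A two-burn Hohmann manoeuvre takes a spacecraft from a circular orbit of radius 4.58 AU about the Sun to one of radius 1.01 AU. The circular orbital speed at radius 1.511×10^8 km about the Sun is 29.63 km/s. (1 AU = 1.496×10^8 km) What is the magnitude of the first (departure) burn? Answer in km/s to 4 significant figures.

Δv₁ = 5.550 km/s

From the circular-orbit relation v² = μ/r at r = 1.511×10^8 km: μ = v²r = (29.63)² × 1.511×10^8 = 1.32656×10^11 km³/s².
In km: r₁ = 4.58 × 1.496×10^8 = 6.85168×10^8 km; r₂ = 1.01 × 1.496×10^8 = 1.51096×10^8 km.
The Hohmann ellipse has a_t = (r₁ + r₂)/2 = 4.18132×10^8 km.
Circular speed at r = 6.85168×10^8 km: v_c = √(μ/r) = 13.914 km/s.
Vis-viva on the transfer ellipse at r = 6.85168×10^8 km gives v_t = √[μ(2/r − 1/a_t)] = 8.3644 km/s.
Δv₁ = |v_t − v_c| = |8.3644 − 13.914| = 5.550 km/s.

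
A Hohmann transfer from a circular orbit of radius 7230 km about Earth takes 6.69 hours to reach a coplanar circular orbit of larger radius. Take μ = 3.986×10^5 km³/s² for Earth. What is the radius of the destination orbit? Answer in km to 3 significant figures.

r₂ = 50000 km

Transfer time t = 6.69 hours = 24084 s, and t = π√(a_t³/μ).
So a_t = (μ t²/π²)^(1/3) = (3.986×10^5 × (24084)² / π²)^(1/3) = 28613 km.
Since a_t = (r₁ + r₂)/2, r₂ = 2a_t − r₁ = 2×28613 − 7230 = 49996 km.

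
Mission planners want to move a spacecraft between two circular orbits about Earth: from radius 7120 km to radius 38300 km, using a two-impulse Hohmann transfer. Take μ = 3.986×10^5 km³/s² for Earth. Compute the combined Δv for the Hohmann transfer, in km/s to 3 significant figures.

Δv = 3.65 km/s

Transfer-ellipse semi-major axis a_t = (r₁ + r₂)/2 = (7120 + 38300)/2 = 22710 km.
At r₁ the circular-orbit speed is v₁ = √(μ/r₁) = 7.4822 km/s.
On the transfer ellipse at r₁, vis-viva gives v_p = √[μ(2/r₁ − 1/a_t)] = 9.7167 km/s.
First burn Δv₁ = |v_p − v₁| = 2.2345 km/s.
Circular speed at r₂: v₂ = √(μ/r₂) = 3.2260 km/s.
Transfer-orbit speed at r₂: v_a = √[μ(2/r₂ − 1/a_t)] = 1.8063 km/s.
Second burn Δv₂ = |v₂ − v_a| = 1.4197 km/s.
Δv = Δv₁ + Δv₂ = 2.2345 + 1.4197 = 3.654 km/s.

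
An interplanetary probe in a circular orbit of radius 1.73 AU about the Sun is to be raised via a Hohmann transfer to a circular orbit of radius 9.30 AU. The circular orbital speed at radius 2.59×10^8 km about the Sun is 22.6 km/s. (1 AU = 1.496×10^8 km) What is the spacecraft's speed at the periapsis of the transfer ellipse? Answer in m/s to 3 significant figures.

From the circular-orbit relation v² = μ/r at r = 2.59×10^8 km: μ = v²r = (22.6)² × 2.59×10^8 = 1.32287×10^11 km³/s².
In km: r₁ = 1.73 × 1.496×10^8 = 2.58808×10^8 km; r₂ = 9.30 × 1.496×10^8 = 1.39128×10^9 km.
The Hohmann ellipse has a_t = (r₁ + r₂)/2 = 8.25044×10^8 km.
The periapsis of the transfer ellipse is at r = 2.58808×10^8 km.
From the vis-viva equation, v = √[μ(2/r − 1/a_t)] = 29.36 km/s.

v = 29400 m/s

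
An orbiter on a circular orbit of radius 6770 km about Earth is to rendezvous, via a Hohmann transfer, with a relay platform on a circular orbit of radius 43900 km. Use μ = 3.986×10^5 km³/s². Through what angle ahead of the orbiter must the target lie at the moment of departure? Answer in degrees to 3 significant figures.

φ = 101°

The Hohmann ellipse has a_t = (r₁ + r₂)/2 = 25335 km.
The half-period of the transfer ellipse is t = π√(a_t³/μ) = 20066 s.
The target's mean motion on its circular orbit is ω₂ = √(μ/r₂³) = 6.8639×10^-5 rad/s.
Angle swept by the target during transfer: ω₂·t = 1.3773 rad = 78.91°.
The orbiter traverses 180° on the transfer ellipse, so the target must lead by 180° − 78.91° = 101°.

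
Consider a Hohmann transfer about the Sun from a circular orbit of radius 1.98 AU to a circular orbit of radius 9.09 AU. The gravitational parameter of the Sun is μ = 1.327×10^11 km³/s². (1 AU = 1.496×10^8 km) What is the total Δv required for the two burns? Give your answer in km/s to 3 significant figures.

In km: r₁ = 1.98 × 1.496×10^8 = 2.96208×10^8 km; r₂ = 9.09 × 1.496×10^8 = 1.359864×10^9 km.
Transfer-ellipse semi-major axis a_t = (r₁ + r₂)/2 = (2.96208×10^8 + 1.359864×10^9)/2 = 8.28036×10^8 km.
Circular speed at r₁: v₁ = √(μ/r₁) = √(1.327×10^11/2.96208×10^8) = 21.1659 km/s.
On the transfer ellipse at r₁, vis-viva gives v_p = √[μ(2/r₁ − 1/a_t)] = 27.1244 km/s.
First burn Δv₁ = |v_p − v₁| = 5.9585 km/s.
Circular speed at r₂: v₂ = √(μ/r₂) = 9.8784 km/s.
Transfer-orbit speed at r₂: v_a = √[μ(2/r₂ − 1/a_t)] = 5.9083 km/s.
Second burn Δv₂ = |v₂ − v_a| = 3.9701 km/s.
Δv = Δv₁ + Δv₂ = 5.9585 + 3.9701 = 9.929 km/s.

Δv = 9.93 km/s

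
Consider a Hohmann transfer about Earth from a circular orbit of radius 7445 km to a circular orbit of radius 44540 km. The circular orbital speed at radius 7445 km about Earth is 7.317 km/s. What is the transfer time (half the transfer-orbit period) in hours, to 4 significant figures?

From the circular-orbit relation v² = μ/r at r = 7445 km: μ = v²r = (7.317)² × 7445 = 3.98594×10^5 km³/s².
The Hohmann ellipse has a_t = (r₁ + r₂)/2 = 25992.5 km.
By Kepler's third law the transfer-orbit period is T = 2π√(a_t³/μ), so t = T/2 = 20850 s.
Converting: 20850 s ÷ 3600 s/hour = 5.792 hours.

t = 5.792 hours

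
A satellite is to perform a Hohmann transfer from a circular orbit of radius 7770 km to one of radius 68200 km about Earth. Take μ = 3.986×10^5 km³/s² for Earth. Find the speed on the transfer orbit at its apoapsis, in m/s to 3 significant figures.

v = 1090 m/s

Transfer-ellipse semi-major axis a_t = (r₁ + r₂)/2 = (7770 + 68200)/2 = 37985 km.
At apoapsis, r = 68200 km.
From the vis-viva equation, v = √[μ(2/r − 1/a_t)] = 1.093 km/s.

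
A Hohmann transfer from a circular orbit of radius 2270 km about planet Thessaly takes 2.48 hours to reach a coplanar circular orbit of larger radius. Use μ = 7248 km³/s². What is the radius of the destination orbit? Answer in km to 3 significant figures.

r₂ = 5500 km

Transfer time t = 2.48 hours = 8928 s, and t = π√(a_t³/μ).
So a_t = (μ t²/π²)^(1/3) = (7248 × (8928)² / π²)^(1/3) = 3882.8 km.
Since a_t = (r₁ + r₂)/2, r₂ = 2a_t − r₁ = 2×3882.8 − 2270 = 5495.6 km.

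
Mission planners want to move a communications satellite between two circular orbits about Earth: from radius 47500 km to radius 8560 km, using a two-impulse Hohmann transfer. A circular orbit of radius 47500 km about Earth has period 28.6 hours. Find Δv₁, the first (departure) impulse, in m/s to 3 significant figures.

From Kepler's third law T² = 4π²r³/μ at r = 47500 km, T = 28.6 hours = 28.6 × 3600 s = 1.0296×10^5 s: μ = 4π²r³/T² = 3.99120×10^5 km³/s².
Semi-major axis of the transfer orbit: a_t = (47500 + 8560)/2 = 28030 km.
On the circular orbit at r = 47500 km, v_c = √(μ/r) = 2.899 km/s.
Vis-viva on the transfer ellipse at r = 47500 km gives v_t = √[μ(2/r − 1/a_t)] = 1.602 km/s.
Δv₁ = |v_t − v_c| = |1.602 − 2.899| = 1.297 km/s.

Δv₁ = 1300 m/s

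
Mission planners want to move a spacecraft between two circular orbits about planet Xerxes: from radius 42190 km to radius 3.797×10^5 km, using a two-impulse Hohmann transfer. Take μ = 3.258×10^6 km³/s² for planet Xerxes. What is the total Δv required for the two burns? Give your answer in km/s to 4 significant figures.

Δv = 4.621 km/s

Transfer-ellipse semi-major axis a_t = (r₁ + r₂)/2 = (42190 + 3.797×10^5)/2 = 2.10945×10^5 km.
At r₁ the circular-orbit speed is v₁ = √(μ/r₁) = 8.788 km/s.
Transfer-orbit speed at r₁ (vis-viva equation): v_p = √[μ(2/r₁ − 1/a_t)] = 11.79 km/s.
First burn Δv₁ = |v_p − v₁| = 3.002 km/s.
At r₂, v₂ = √(μ/r₂) = 2.929 km/s.
Transfer-orbit speed at r₂: v_a = √[μ(2/r₂ − 1/a_t)] = 1.310 km/s.
Second burn Δv₂ = |v₂ − v_a| = 1.619 km/s.
Total Δv = Δv₁ + Δv₂ = 4.621 km/s.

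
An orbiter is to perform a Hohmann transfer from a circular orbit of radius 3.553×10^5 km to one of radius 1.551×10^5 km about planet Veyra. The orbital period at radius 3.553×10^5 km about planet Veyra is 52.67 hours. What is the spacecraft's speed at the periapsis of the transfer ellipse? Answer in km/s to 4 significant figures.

v = 21.03 km/s

From Kepler's third law T² = 4π²r³/μ at r = 3.553×10^5 km, T = 52.67 hours = 52.67 × 3600 s = 1.89612×10^5 s: μ = 4π²r³/T² = 4.92508×10^7 km³/s².
Semi-major axis of the transfer orbit: a_t = (3.553×10^5 + 1.551×10^5)/2 = 2.552×10^5 km.
At periapsis, r = 1.551×10^5 km.
From the vis-viva equation, v = √[μ(2/r − 1/a_t)] = 21.03 km/s.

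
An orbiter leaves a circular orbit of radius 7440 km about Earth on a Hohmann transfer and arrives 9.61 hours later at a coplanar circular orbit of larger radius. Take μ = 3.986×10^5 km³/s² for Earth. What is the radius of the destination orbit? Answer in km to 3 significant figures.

Transfer time t = 9.61 hours = 34596 s, and t = π√(a_t³/μ).
So a_t = (μ t²/π²)^(1/3) = (3.986×10^5 × (34596)² / π²)^(1/3) = 36428 km.
Since a_t = (r₁ + r₂)/2, r₂ = 2a_t − r₁ = 2×36428 − 7440 = 65416 km.

r₂ = 65400 km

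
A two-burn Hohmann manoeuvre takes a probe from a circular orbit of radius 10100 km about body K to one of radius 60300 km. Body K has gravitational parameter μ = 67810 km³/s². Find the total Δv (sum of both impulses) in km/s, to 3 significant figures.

Transfer-ellipse semi-major axis a_t = (r₁ + r₂)/2 = (10100 + 60300)/2 = 35200 km.
At r₁ the circular-orbit speed is v₁ = √(μ/r₁) = 2.591112 km/s.
On the transfer ellipse at r₁, vis-viva equation gives v_p = √[μ(2/r₁ − 1/a_t)] = 3.391357 km/s.
First burn Δv₁ = |v_p − v₁| = 0.8002 km/s.
At r₂, v₂ = √(μ/r₂) = 1.0604 km/s.
Transfer-orbit speed at r₂: v_a = √[μ(2/r₂ − 1/a_t)] = 0.56804 km/s.
Second burn Δv₂ = |v₂ − v_a| = 0.4924 km/s.
Total Δv = Δv₁ + Δv₂ = 1.293 km/s.

Δv = 1.29 km/s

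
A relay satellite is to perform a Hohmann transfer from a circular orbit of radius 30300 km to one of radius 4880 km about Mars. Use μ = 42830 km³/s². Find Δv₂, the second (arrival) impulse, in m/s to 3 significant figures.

Transfer-ellipse semi-major axis a_t = (r₁ + r₂)/2 = (30300 + 4880)/2 = 17590 km.
On the circular orbit at r = 4880 km, v_c = √(μ/r) = 2.9625 km/s.
Transfer-orbit speed at the same r (vis-viva, a = a_t): v_t = √[μ(2/r − 1/a_t)] = 3.8882 km/s.
Δv₂ = |v_t − v_c| = |3.8882 − 2.9625| = 0.9257 km/s.

Δv₂ = 926 m/s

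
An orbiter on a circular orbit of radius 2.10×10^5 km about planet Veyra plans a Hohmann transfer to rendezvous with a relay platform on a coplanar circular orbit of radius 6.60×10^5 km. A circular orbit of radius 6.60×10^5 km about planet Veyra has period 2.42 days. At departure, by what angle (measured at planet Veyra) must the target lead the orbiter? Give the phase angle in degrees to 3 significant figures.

φ = 83.7°

From Kepler's third law T² = 4π²r³/μ at r = 6.60×10^5 km, T = 2.42 days = 2.42 × 86400 s = 2.09088×10^5 s: μ = 4π²r³/T² = 2.59617×10^8 km³/s².
Semi-major axis of the transfer orbit: a_t = (2.100×10^5 + 6.600×10^5)/2 = 4.350×10^5 km.
The half-period of the transfer ellipse is t = π√(a_t³/μ) = 55940 s.
The target's mean motion on its circular orbit is ω₂ = √(μ/r₂³) = 3.005×10^-5 rad/s.
Angle swept by the target during transfer: ω₂·t = 1.681 rad = 96.31°.
Arrival is 180° from departure on the ellipse, so φ = 180° − 96.31° = 83.7°.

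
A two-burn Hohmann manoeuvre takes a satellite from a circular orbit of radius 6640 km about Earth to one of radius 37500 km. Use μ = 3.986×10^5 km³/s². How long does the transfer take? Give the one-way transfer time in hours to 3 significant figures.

The Hohmann ellipse has a_t = (r₁ + r₂)/2 = 22070 km.
Half the transfer-orbit period gives t = π√(a_t³/μ) = 16310 s.
Converting: 16310 s ÷ 3600 s/hour = 4.53 hours.

t = 4.53 hours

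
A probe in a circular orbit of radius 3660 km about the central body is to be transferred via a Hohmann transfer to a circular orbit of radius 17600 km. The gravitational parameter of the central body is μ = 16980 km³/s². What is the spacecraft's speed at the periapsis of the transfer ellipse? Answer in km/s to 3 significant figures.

Semi-major axis of the transfer orbit: a_t = (3660 + 17600)/2 = 10630 km.
At periapsis, r = 3660 km.
Applying v² = μ(2/r − 1/a_t): v = 2.772 km/s.

v = 2.77 km/s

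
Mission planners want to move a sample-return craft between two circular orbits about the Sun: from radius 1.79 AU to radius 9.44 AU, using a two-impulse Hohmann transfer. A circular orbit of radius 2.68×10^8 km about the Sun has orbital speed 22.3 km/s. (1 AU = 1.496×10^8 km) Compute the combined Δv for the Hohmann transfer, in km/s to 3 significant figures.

Δv = 10.8 km/s

From the circular-orbit relation v² = μ/r at r = 2.68×10^8 km: μ = v²r = (22.3)² × 2.68×10^8 = 1.33274×10^11 km³/s².
In km: r₁ = 1.79 × 1.496×10^8 = 2.67784×10^8 km; r₂ = 9.44 × 1.496×10^8 = 1.412224×10^9 km.
The Hohmann ellipse has a_t = (r₁ + r₂)/2 = 8.40004×10^8 km.
Circular speed at r₁: v₁ = √(μ/r₁) = √(1.33274×10^11/2.67784×10^8) = 22.309 km/s.
Transfer-orbit speed at r₁ (vis-viva): v_p = √[μ(2/r₁ − 1/a_t)] = 28.926 km/s.
First burn Δv₁ = |v_p − v₁| = 6.617 km/s.
Circular speed at r₂: v₂ = √(μ/r₂) = 9.715 km/s.
Transfer-orbit speed at r₂: v_a = √[μ(2/r₂ − 1/a_t)] = 5.485 km/s.
Second burn Δv₂ = |v₂ − v_a| = 4.230 km/s.
Total Δv = Δv₁ + Δv₂ = 10.85 km/s.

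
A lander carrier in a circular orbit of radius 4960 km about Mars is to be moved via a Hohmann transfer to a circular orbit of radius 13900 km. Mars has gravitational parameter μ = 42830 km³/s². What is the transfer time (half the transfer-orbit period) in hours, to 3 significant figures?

t = 3.86 hours

Transfer-ellipse semi-major axis a_t = (r₁ + r₂)/2 = (4960 + 13900)/2 = 9430 km.
Half the transfer-orbit period gives t = π√(a_t³/μ) = 13900 s.
Converting: 13900 s ÷ 3600 s/hour = 3.86 hours.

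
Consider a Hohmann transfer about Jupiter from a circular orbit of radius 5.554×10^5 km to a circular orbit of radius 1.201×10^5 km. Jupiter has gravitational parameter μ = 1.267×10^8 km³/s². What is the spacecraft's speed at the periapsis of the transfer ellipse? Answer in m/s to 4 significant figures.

Transfer-ellipse semi-major axis a_t = (r₁ + r₂)/2 = (5.554×10^5 + 1.201×10^5)/2 = 3.3775×10^5 km.
At periapsis, r = 1.201×10^5 km.
Vis-viva: v = √[μ(2/r − 1/a_t)] = √[1.267×10^8 × (2/1.201×10^5 − 1/3.3775×10^5)] = 41.65 km/s.

v = 41650 m/s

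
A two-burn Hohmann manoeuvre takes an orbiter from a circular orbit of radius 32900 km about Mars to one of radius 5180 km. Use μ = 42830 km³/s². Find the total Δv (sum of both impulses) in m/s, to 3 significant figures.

Transfer-ellipse semi-major axis a_t = (r₁ + r₂)/2 = (32900 + 5180)/2 = 19040 km.
At r₁ the circular-orbit speed is v₁ = √(μ/r₁) = 1.141 km/s.
Transfer-orbit speed at r₁ (vis-viva equation): v_a = √[μ(2/r₁ − 1/a_t)] = 0.5951 km/s.
First burn Δv₁ = |v_a − v₁| = 0.5459 km/s.
Circular speed at r₂: v₂ = √(μ/r₂) = 2.87547 km/s.
Transfer-orbit speed at r₂: v_p = √[μ(2/r₂ − 1/a_t)] = 3.77984 km/s.
Second burn Δv₂ = |v₂ − v_p| = 0.9044 km/s.
Δv = Δv₁ + Δv₂ = 0.5459 + 0.9044 = 1.450 km/s.

Δv = 1450 m/s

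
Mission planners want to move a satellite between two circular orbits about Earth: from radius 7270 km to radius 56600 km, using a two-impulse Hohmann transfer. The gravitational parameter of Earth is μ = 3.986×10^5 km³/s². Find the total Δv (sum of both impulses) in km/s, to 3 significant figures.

Δv = 3.84 km/s

Semi-major axis of the transfer orbit: a_t = (7270 + 56600)/2 = 31935 km.
At r₁ the circular-orbit speed is v₁ = √(μ/r₁) = 7.405 km/s.
On the transfer ellipse at r₁, vis-viva equation gives v_p = √[μ(2/r₁ − 1/a_t)] = 9.858 km/s.
First burn Δv₁ = |v_p − v₁| = 2.453 km/s.
At r₂, v₂ = √(μ/r₂) = 2.654 km/s.
Transfer-orbit speed at r₂: v_a = √[μ(2/r₂ − 1/a_t)] = 1.266 km/s.
Second burn Δv₂ = |v₂ − v_a| = 1.388 km/s.
Δv = Δv₁ + Δv₂ = 2.453 + 1.388 = 3.841 km/s.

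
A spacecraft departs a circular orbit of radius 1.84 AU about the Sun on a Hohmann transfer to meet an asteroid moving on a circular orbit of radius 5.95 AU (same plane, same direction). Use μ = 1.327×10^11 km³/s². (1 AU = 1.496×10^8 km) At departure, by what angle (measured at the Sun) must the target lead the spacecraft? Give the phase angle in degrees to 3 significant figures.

φ = 84.7°

In km: r₁ = 1.84 × 1.496×10^8 = 2.75264×10^8 km; r₂ = 5.95 × 1.496×10^8 = 8.9012×10^8 km.
Semi-major axis of the transfer orbit: a_t = (2.75264×10^8 + 8.9012×10^8)/2 = 5.82692×10^8 km.
The half-period of the transfer ellipse is t = π√(a_t³/μ) = 1.213×10^8 s.
The target's mean motion on its circular orbit is ω₂ = √(μ/r₂³) = 1.372×10^-8 rad/s.
Angle swept by the target during transfer: ω₂·t = 1.664 rad = 95.34°.
The spacecraft traverses 180° on the transfer ellipse, so the target must lead by 180° − 95.34° = 84.7°.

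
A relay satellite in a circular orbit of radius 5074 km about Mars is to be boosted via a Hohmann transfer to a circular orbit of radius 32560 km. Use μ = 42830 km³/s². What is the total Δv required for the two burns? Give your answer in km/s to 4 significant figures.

Δv = 1.468 km/s

The Hohmann ellipse has a_t = (r₁ + r₂)/2 = 18817 km.
At r₁ the circular-orbit speed is v₁ = √(μ/r₁) = 2.9054 km/s.
Transfer-orbit speed at r₁ (vis-viva): v_p = √[μ(2/r₁ − 1/a_t)] = 3.8218 km/s.
First burn Δv₁ = |v_p − v₁| = 0.9164 km/s.
At r₂, v₂ = √(μ/r₂) = 1.1469 km/s.
Transfer-orbit speed at r₂: v_a = √[μ(2/r₂ − 1/a_t)] = 0.59557 km/s.
Second burn Δv₂ = |v₂ − v_a| = 0.5513 km/s.
Δv = Δv₁ + Δv₂ = 0.9164 + 0.5513 = 1.468 km/s.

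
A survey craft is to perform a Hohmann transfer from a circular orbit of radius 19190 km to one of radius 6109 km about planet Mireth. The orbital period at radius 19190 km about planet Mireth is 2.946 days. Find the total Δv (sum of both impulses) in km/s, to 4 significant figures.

Δv = 0.3390 km/s

From Kepler's third law T² = 4π²r³/μ at r = 19190 km, T = 2.946 days = 2.946 × 86400 s = 2.545344×10^5 s: μ = 4π²r³/T² = 4306.18 km³/s².
Semi-major axis of the transfer orbit: a_t = (19190 + 6109)/2 = 12649.5 km.
At r₁ the circular-orbit speed is v₁ = √(μ/r₁) = 0.4737 km/s.
Transfer-orbit speed at r₁ (vis-viva equation): v_a = √[μ(2/r₁ − 1/a_t)] = 0.3292 km/s.
First burn Δv₁ = |v_a − v₁| = 0.1445 km/s.
At r₂, v₂ = √(μ/r₂) = 0.83958 km/s.
Transfer-orbit speed at r₂: v_p = √[μ(2/r₂ − 1/a_t)] = 1.0341 km/s.
Second burn Δv₂ = |v₂ − v_p| = 0.1945 km/s.
Δv = Δv₁ + Δv₂ = 0.1445 + 0.1945 = 0.3390 km/s.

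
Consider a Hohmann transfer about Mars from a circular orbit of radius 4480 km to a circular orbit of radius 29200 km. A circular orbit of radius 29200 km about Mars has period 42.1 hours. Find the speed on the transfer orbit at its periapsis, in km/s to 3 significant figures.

v = 4.07 km/s

From Kepler's third law T² = 4π²r³/μ at r = 29200 km, T = 42.1 hours = 42.1 × 3600 s = 1.5156×10^5 s: μ = 4π²r³/T² = 42789.7 km³/s².
Transfer-ellipse semi-major axis a_t = (r₁ + r₂)/2 = (4480 + 29200)/2 = 16840 km.
The periapsis of the transfer ellipse is at r = 4480 km.
Vis-viva: v = √[μ(2/r − 1/a_t)] = √[42789.7 × (2/4480 − 1/16840)] = 4.070 km/s.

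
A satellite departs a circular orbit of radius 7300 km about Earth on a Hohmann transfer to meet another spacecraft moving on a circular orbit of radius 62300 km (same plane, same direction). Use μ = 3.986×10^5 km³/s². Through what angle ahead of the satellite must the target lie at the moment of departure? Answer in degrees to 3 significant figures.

Semi-major axis of the transfer orbit: a_t = (7300 + 62300)/2 = 34800 km.
The half-period of the transfer ellipse is t = π√(a_t³/μ) = 32304 s.
Target angular speed ω₂ = √(μ/r₂³) = 4.0601×10^-5 rad/s.
Angle swept by the target during transfer: ω₂·t = 1.3116 rad = 75.15°.
The satellite traverses 180° on the transfer ellipse, so the target must lead by 180° − 75.15° = 105°.

φ = 105°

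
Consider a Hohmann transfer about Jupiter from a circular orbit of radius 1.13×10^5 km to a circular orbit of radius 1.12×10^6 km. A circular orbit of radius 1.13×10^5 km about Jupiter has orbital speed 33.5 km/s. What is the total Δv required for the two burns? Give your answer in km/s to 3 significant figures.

Δv = 17.7 km/s

From the circular-orbit relation v² = μ/r at r = 1.13×10^5 km: μ = v²r = (33.5)² × 1.13×10^5 = 1.26814×10^8 km³/s².
Semi-major axis of the transfer orbit: a_t = (1.130×10^5 + 1.120×10^6)/2 = 6.165×10^5 km.
Circular speed at r₁: v₁ = √(μ/r₁) = √(1.26814×10^8/1.130×10^5) = 33.500 km/s.
On the transfer ellipse at r₁, v² = μ(2/r − 1/a) gives v_p = √[μ(2/r₁ − 1/a_t)] = 45.153 km/s.
First burn Δv₁ = |v_p − v₁| = 11.653 km/s.
Circular speed at r₂: v₂ = √(μ/r₂) = 10.6408 km/s.
Transfer-orbit speed at r₂: v_a = √[μ(2/r₂ − 1/a_t)] = 4.55562 km/s.
Second burn Δv₂ = |v₂ − v_a| = 6.0852 km/s.
Total Δv = Δv₁ + Δv₂ = 17.74 km/s.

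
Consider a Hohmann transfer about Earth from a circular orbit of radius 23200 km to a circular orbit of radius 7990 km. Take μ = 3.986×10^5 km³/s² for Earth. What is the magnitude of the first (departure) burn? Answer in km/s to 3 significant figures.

The Hohmann ellipse has a_t = (r₁ + r₂)/2 = 15595 km.
On the circular orbit at r = 23200 km, v_c = √(μ/r) = 4.145 km/s.
Transfer-orbit speed at the same r (vis-viva, a = a_t): v_t = √[μ(2/r − 1/a_t)] = 2.967 km/s.
Δv₁ = |v_t − v_c| = |2.967 − 4.145| = 1.178 km/s.

Δv₁ = 1.18 km/s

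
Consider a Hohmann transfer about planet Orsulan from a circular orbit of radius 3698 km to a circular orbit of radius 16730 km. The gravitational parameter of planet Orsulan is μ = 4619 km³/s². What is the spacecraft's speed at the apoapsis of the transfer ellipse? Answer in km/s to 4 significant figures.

v = 0.3162 km/s

Semi-major axis of the transfer orbit: a_t = (3698 + 16730)/2 = 10214 km.
The apoapsis of the transfer ellipse is at r = 16730 km.
Vis-viva: v = √[μ(2/r − 1/a_t)] = √[4619 × (2/16730 − 1/10214)] = 0.3162 km/s.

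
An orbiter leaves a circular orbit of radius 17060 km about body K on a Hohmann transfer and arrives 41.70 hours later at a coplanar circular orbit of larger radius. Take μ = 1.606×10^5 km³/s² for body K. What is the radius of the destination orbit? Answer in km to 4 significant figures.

r₂ = 1.261×10^5 km

Transfer time t = 41.70 hours = 1.5012×10^5 s, and t = π√(a_t³/μ).
So a_t = (μ t²/π²)^(1/3) = (1.606×10^5 × (1.5012×10^5)² / π²)^(1/3) = 71577 km.
Since a_t = (r₁ + r₂)/2, r₂ = 2a_t − r₁ = 2×71577 − 17060 = 1.26094×10^5 km.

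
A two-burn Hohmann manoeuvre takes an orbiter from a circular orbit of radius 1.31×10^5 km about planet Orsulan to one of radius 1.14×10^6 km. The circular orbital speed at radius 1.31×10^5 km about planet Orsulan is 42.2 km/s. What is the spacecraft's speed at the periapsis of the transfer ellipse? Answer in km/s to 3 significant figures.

v = 56.5 km/s

From the circular-orbit relation v² = μ/r at r = 1.31×10^5 km: μ = v²r = (42.2)² × 1.31×10^5 = 2.33290×10^8 km³/s².
Transfer-ellipse semi-major axis a_t = (r₁ + r₂)/2 = (1.310×10^5 + 1.140×10^6)/2 = 6.355×10^5 km.
The periapsis of the transfer ellipse is at r = 1.310×10^5 km.
From the vis-viva equation, v = √[μ(2/r − 1/a_t)] = 56.52 km/s.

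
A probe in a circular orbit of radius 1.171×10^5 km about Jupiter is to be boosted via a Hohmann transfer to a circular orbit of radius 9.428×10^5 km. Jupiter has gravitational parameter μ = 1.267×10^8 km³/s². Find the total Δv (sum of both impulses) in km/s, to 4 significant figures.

Δv = 17.12 km/s

Transfer-ellipse semi-major axis a_t = (r₁ + r₂)/2 = (1.171×10^5 + 9.428×10^5)/2 = 5.2995×10^5 km.
Circular speed at r₁: v₁ = √(μ/r₁) = √(1.267×10^8/1.171×10^5) = 32.89 km/s.
On the transfer ellipse at r₁, vis-viva gives v_p = √[μ(2/r₁ − 1/a_t)] = 43.87 km/s.
First burn Δv₁ = |v_p − v₁| = 10.98 km/s.
Circular speed at r₂: v₂ = √(μ/r₂) = 11.5925 km/s.
Transfer-orbit speed at r₂: v_a = √[μ(2/r₂ − 1/a_t)] = 5.44928 km/s.
Second burn Δv₂ = |v₂ − v_a| = 6.143 km/s.
Δv = Δv₁ + Δv₂ = 10.98 + 6.143 = 17.12 km/s.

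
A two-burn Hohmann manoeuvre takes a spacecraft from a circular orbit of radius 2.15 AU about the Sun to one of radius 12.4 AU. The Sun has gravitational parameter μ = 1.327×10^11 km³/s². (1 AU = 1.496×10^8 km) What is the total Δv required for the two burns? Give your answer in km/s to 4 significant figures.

In km: r₁ = 2.15 × 1.496×10^8 = 3.2164×10^8 km; r₂ = 12.4 × 1.496×10^8 = 1.85504×10^9 km.
Transfer-ellipse semi-major axis a_t = (r₁ + r₂)/2 = (3.2164×10^8 + 1.85504×10^9)/2 = 1.08834×10^9 km.
Circular speed at r₁: v₁ = √(μ/r₁) = √(1.327×10^11/3.2164×10^8) = 20.312 km/s.
Transfer-orbit speed at r₁ (v² = μ(2/r − 1/a)): v_p = √[μ(2/r₁ − 1/a_t)] = 26.518 km/s.
First burn Δv₁ = |v_p − v₁| = 6.206 km/s.
At r₂, v₂ = √(μ/r₂) = 8.458 km/s.
Transfer-orbit speed at r₂: v_a = √[μ(2/r₂ − 1/a_t)] = 4.598 km/s.
Second burn Δv₂ = |v₂ − v_a| = 3.860 km/s.
Δv = Δv₁ + Δv₂ = 6.206 + 3.860 = 10.07 km/s.

Δv = 10.07 km/s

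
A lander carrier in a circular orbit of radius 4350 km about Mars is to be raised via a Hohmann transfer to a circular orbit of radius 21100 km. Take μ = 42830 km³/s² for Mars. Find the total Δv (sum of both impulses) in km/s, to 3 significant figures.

Δv = 1.49 km/s

Transfer-ellipse semi-major axis a_t = (r₁ + r₂)/2 = (4350 + 21100)/2 = 12725 km.
Circular speed at r₁: v₁ = √(μ/r₁) = √(42830/4350) = 3.13783 km/s.
Transfer-orbit speed at r₁ (v² = μ(2/r − 1/a)): v_p = √[μ(2/r₁ − 1/a_t)] = 4.04056 km/s.
First burn Δv₁ = |v_p − v₁| = 0.9027 km/s.
At r₂, v₂ = √(μ/r₂) = 1.4247 km/s.
Transfer-orbit speed at r₂: v_a = √[μ(2/r₂ − 1/a_t)] = 0.83301 km/s.
Second burn Δv₂ = |v₂ − v_a| = 0.5917 km/s.
Total Δv = Δv₁ + Δv₂ = 1.494 km/s.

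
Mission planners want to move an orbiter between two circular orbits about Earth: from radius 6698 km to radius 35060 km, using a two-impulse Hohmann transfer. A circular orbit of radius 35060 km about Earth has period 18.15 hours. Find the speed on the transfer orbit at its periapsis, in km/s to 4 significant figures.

v = 9.995 km/s

From Kepler's third law T² = 4π²r³/μ at r = 35060 km, T = 18.15 hours = 18.15 × 3600 s = 65340 s: μ = 4π²r³/T² = 3.98508×10^5 km³/s².
Transfer-ellipse semi-major axis a_t = (r₁ + r₂)/2 = (6698 + 35060)/2 = 20879 km.
The periapsis of the transfer ellipse is at r = 6698 km.
Vis-viva: v = √[μ(2/r − 1/a_t)] = √[3.98508×10^5 × (2/6698 − 1/20879)] = 9.995 km/s.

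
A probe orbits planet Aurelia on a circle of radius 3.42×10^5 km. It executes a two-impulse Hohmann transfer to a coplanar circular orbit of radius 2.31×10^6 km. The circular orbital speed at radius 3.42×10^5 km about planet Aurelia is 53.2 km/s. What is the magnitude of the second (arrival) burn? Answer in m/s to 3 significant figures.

Δv₂ = 10100 m/s

From the circular-orbit relation v² = μ/r at r = 3.42×10^5 km: μ = v²r = (53.2)² × 3.42×10^5 = 9.67942×10^8 km³/s².
The Hohmann ellipse has a_t = (r₁ + r₂)/2 = 1.326×10^6 km.
Circular speed at r = 2.310×10^6 km: v_c = √(μ/r) = 20.47 km/s.
Vis-viva on the transfer ellipse at r = 2.310×10^6 km gives v_t = √[μ(2/r − 1/a_t)] = 10.40 km/s.
Δv₂ = |v_t − v_c| = |10.40 − 20.47| = 10.07 km/s.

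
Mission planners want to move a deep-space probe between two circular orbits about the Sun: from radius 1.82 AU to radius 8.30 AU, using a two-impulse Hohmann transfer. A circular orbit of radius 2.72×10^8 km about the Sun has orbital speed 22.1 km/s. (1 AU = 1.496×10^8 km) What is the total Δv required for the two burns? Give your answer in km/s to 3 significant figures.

From the circular-orbit relation v² = μ/r at r = 2.72×10^8 km: μ = v²r = (22.1)² × 2.72×10^8 = 1.32848×10^11 km³/s².
In km: r₁ = 1.82 × 1.496×10^8 = 2.72272×10^8 km; r₂ = 8.30 × 1.496×10^8 = 1.24168×10^9 km.
The Hohmann ellipse has a_t = (r₁ + r₂)/2 = 7.56976×10^8 km.
At r₁ the circular-orbit speed is v₁ = √(μ/r₁) = 22.089 km/s.
Transfer-orbit speed at r₁ (vis-viva equation): v_p = √[μ(2/r₁ − 1/a_t)] = 28.290 km/s.
First burn Δv₁ = |v_p − v₁| = 6.201 km/s.
At r₂, v₂ = √(μ/r₂) = 10.3436 km/s.
Transfer-orbit speed at r₂: v_a = √[μ(2/r₂ − 1/a_t)] = 6.20344 km/s.
Second burn Δv₂ = |v₂ − v_a| = 4.140 km/s.
Total Δv = Δv₁ + Δv₂ = 10.34 km/s.

Δv = 10.3 km/s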